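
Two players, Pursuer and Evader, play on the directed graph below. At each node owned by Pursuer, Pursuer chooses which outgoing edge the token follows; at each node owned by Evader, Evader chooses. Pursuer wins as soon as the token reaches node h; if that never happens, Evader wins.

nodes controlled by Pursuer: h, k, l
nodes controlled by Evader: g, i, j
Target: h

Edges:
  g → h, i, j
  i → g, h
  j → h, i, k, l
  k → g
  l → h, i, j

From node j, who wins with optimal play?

A0 = {h}
A1: add {l} — l (Pursuer) has l→h.
A2 = A1; e.g. g (Evader) can still go to i. Fixed point.
j never enters the attractor, so Evader can avoid the target forever.

Evader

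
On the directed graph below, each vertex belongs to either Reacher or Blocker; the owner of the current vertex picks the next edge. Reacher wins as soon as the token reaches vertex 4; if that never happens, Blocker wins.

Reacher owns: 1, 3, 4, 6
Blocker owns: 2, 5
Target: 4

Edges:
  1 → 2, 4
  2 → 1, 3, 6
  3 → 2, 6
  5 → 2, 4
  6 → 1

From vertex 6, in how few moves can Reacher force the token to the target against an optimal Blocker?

A0 = {4}
A1: add {1} — 1 (Reacher) has 1→4.
A2: add {6} — 6 (Reacher) has 6→1.
6 enters the attractor at level 2, so Reacher can force the target in 2 moves from there.

2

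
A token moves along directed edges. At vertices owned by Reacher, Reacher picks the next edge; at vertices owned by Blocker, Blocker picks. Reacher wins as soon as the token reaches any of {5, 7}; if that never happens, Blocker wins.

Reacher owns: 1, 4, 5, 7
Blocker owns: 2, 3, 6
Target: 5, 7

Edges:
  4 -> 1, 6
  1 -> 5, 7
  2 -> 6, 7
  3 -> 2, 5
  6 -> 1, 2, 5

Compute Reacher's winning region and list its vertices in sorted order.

A0 = {5, 7}
A1: add {1} — 1 (Reacher) has 1→5.
A2: add {4} — 4 (Reacher) has 4→1.
A3 = A2; e.g. 2 (Blocker) can still go to 6. Fixed point.
Reacher's winning region = {1, 4, 5, 7}.

1, 4, 5, 7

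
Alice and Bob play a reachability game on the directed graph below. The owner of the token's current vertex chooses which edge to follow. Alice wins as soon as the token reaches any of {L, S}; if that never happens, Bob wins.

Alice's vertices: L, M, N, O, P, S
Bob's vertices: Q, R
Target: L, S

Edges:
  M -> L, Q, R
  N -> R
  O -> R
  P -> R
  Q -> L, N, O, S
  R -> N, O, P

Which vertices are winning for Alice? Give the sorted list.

L, M, S

A0 = {L, S}
A1: add {M} — M (Alice) has M→L.
A2 = A1; e.g. N (Alice) has no edge into A1. Fixed point.
Alice's winning region = {L, M, S}.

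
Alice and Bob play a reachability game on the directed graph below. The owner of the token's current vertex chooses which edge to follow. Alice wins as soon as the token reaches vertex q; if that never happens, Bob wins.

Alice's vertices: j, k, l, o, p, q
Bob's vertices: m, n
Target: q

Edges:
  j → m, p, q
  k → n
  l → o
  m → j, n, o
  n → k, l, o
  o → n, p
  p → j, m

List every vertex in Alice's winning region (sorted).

A0 = {q}
A1: add {j} — j (Alice) has j→q.
A2: add {p} — p (Alice) has p→j.
A3: add {o} — o (Alice) has o→p.
A4: add {l} — l (Alice) has l→o.
A5 = A4; e.g. k (Alice) has no edge into A4. Fixed point.
Alice's winning region = {j, l, o, p, q}.

j, l, o, p, q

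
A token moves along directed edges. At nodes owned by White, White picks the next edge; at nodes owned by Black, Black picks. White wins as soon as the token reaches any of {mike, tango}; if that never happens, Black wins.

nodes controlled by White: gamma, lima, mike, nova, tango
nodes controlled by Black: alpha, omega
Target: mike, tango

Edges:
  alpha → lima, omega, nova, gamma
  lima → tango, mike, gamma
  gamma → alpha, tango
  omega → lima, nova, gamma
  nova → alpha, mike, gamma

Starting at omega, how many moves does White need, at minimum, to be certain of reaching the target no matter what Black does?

A0 = {mike, tango}
A1: add {gamma, lima, nova} — lima (White) has lima→tango; nova (White) has nova→mike; gamma (White) has gamma→tango.
A2: add {omega} — omega (Black): all of {lima, nova, gamma} already in.
omega enters the attractor at level 2, so White can force the target in 2 moves from there.

2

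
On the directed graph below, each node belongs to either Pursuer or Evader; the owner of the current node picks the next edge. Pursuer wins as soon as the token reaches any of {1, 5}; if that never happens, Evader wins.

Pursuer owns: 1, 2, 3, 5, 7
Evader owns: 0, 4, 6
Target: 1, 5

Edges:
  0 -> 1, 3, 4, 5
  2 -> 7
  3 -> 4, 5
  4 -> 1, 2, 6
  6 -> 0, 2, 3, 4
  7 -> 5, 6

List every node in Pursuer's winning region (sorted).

A0 = {1, 5}
A1: add {3, 7} — 3 (Pursuer) has 3→5; 7 (Pursuer) has 7→5.
A2: add {2} — 2 (Pursuer) has 2→7.
A3 = A2; e.g. 0 (Evader) can still go to 4. Fixed point.
Pursuer's winning region = {1, 2, 3, 5, 7}.

1, 2, 3, 5, 7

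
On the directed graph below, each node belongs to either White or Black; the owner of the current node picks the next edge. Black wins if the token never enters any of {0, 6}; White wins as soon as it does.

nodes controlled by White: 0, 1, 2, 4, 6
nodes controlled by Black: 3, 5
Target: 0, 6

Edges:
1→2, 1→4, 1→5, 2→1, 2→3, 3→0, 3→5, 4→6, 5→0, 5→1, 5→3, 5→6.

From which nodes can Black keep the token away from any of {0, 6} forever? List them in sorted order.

A0 = {0, 6}
A1: add {4} — 4 (White) has 4→6.
A2: add {1} — 1 (White) has 1→4.
A3: add {2} — 2 (White) has 2→1.
A4 = A3; e.g. 3 (Black) can still go to 5. Fixed point.
White's attractor = {0, 1, 2, 4, 6}; Black avoids the target exactly from the complement.

3, 5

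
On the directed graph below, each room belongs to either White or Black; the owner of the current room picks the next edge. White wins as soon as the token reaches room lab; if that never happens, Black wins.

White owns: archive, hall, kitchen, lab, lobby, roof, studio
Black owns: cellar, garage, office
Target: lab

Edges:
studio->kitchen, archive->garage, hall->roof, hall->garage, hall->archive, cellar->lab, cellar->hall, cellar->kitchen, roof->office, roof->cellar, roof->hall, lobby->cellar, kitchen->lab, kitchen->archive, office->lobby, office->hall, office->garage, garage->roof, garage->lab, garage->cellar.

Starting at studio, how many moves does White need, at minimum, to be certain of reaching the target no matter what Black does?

2

A0 = {lab}
A1: add {kitchen} — kitchen (White) has kitchen→lab.
A2: add {studio} — studio (White) has studio→kitchen.
A3 = A2; e.g. office (Black) can still go to lobby. Fixed point.
studio enters the attractor at level 2, so White can force the target in 2 moves from there.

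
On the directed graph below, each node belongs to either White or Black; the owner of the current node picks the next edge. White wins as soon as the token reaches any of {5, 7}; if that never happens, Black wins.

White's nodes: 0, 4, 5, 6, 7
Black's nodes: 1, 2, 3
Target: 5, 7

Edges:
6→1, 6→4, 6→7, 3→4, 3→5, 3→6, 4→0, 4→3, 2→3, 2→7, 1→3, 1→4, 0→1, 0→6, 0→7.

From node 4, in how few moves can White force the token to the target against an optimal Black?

2

A0 = {5, 7}
A1: add {0, 6} — 0 (White) has 0→7; 6 (White) has 6→7.
A2: add {4} — 4 (White) has 4→0.
4 enters the attractor at level 2, so White can force the target in 2 moves from there.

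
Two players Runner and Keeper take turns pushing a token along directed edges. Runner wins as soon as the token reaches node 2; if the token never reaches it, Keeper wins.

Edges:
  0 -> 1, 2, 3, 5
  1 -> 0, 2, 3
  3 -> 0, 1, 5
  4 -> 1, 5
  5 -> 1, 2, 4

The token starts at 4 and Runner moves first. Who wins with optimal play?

Keeper

Track states (vertex, player-to-move).
A0 = {(2,Runner), (2,Keeper)}
A1: add {(0,Runner), (1,Runner), (5,Runner)}.
A2: add {(3,Keeper), (4,Keeper)}.
A3 = A2; e.g. (0,Keeper) stays out. (4,Runner) never enters ⇒ Keeper avoids the target.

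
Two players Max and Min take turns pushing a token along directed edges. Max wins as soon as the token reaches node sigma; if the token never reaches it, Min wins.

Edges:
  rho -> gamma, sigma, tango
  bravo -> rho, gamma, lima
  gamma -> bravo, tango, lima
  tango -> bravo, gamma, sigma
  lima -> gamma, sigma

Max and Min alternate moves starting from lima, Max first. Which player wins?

Track states (vertex, player-to-move).
A0 = {(sigma,Max), (sigma,Min)}
A1: add {(rho,Max), (tango,Max), (lima,Max)}.
(lima,Max) ∈ A1 ⇒ Max forces the target.

Max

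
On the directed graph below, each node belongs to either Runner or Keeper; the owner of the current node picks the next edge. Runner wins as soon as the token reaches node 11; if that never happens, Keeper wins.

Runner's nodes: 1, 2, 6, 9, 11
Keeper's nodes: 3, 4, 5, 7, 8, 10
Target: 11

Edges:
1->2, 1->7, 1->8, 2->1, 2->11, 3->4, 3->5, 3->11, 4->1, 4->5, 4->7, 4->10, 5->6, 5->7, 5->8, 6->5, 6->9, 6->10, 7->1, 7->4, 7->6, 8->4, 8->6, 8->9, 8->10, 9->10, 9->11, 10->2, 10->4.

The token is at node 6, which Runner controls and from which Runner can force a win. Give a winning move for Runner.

9

A0 = {11}
A1: add {2, 9} — 2 (Runner) has 2→11; 9 (Runner) has 9→11.
A2: add {1, 6} — 1 (Runner) has 1→2; 6 (Runner) has 6→9.
A3 = A2; e.g. 3 (Keeper) can still go to 4. Fixed point.
From 6, successor 9 is in the attractor (rank 1); the other successors 5, 10 are not.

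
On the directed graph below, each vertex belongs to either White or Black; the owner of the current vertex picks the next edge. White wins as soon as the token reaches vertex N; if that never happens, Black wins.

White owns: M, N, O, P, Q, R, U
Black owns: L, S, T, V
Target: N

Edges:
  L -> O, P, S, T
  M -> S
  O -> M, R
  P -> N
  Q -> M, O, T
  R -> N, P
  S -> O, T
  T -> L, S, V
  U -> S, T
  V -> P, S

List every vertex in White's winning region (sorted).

N, O, P, Q, R

A0 = {N}
A1: add {P, R} — P (White) has P→N; R (White) has R→N.
A2: add {O} — O (White) has O→R.
A3: add {Q} — Q (White) has Q→O.
A4 = A3; e.g. L (Black) can still go to S. Fixed point.
White's winning region = {N, O, P, Q, R}.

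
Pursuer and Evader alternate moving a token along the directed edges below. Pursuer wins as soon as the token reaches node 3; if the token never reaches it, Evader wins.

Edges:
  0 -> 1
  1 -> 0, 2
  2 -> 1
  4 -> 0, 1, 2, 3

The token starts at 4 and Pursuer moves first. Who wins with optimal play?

Track states (vertex, player-to-move).
A0 = {(3,Pursuer), (3,Evader)}
A1: add {(4,Pursuer)}.
(4,Pursuer) ∈ A1 ⇒ Pursuer forces the target.

Pursuer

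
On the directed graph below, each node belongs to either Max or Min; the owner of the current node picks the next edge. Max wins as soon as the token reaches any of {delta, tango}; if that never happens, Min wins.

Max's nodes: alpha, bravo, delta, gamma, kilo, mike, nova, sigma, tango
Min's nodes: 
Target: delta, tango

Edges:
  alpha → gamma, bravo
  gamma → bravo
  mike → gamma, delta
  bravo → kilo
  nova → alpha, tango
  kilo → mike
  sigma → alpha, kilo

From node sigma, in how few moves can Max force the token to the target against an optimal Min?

3

A0 = {delta, tango}
A1: add {mike, nova} — mike (Max) has mike→delta; nova (Max) has nova→tango.
A2: add {kilo} — kilo (Max) has kilo→mike.
A3: add {bravo, sigma} — bravo (Max) has bravo→kilo; sigma (Max) has sigma→kilo.
sigma enters the attractor at level 3, so Max can force the target in 3 moves from there.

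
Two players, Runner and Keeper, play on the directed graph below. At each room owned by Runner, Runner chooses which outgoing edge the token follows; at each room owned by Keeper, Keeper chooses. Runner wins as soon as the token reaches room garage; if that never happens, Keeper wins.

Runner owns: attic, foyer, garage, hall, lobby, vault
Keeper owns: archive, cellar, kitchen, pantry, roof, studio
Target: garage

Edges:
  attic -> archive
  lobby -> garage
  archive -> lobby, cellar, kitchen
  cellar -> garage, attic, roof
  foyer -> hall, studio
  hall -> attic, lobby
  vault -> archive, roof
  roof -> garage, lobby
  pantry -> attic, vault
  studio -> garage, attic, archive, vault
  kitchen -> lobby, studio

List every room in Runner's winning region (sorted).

A0 = {garage}
A1: add {lobby} — lobby (Runner) has lobby→garage.
A2: add {hall, roof} — hall (Runner) has hall→lobby; roof (Keeper): all of {garage, lobby} already in.
A3: add {foyer, vault} — foyer (Runner) has foyer→hall; vault (Runner) has vault→roof.
A4 = A3; e.g. attic (Runner) has no edge into A3. Fixed point.
Runner's winning region = {foyer, garage, hall, lobby, roof, vault}.

foyer, garage, hall, lobby, roof, vault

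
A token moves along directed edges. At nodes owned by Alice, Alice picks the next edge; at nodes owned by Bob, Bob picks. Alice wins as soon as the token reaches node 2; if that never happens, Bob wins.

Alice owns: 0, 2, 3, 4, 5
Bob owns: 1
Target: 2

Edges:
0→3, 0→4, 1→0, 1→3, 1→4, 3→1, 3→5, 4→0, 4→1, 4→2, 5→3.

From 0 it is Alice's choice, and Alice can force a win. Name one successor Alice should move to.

A0 = {2}
A1: add {4} — 4 (Alice) has 4→2.
A2: add {0} — 0 (Alice) has 0→4.
A3 = A2; e.g. 1 (Bob) can still go to 3. Fixed point.
From 0, successor 4 is in the attractor (rank 1); the other successor 3 is not.

4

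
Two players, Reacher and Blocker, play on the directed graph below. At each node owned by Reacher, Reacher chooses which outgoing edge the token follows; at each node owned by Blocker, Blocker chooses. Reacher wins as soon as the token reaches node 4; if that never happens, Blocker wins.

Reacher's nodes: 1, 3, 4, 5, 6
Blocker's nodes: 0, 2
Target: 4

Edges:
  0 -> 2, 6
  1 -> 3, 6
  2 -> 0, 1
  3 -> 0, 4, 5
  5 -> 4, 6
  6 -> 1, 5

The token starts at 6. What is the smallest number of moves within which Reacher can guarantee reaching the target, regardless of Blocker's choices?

2

A0 = {4}
A1: add {3, 5} — 3 (Reacher) has 3→4; 5 (Reacher) has 5→4.
A2: add {1, 6} — 1 (Reacher) has 1→3; 6 (Reacher) has 6→5.
A3 = A2; e.g. 0 (Blocker) can still go to 2. Fixed point.
6 enters the attractor at level 2, so Reacher can force the target in 2 moves from there.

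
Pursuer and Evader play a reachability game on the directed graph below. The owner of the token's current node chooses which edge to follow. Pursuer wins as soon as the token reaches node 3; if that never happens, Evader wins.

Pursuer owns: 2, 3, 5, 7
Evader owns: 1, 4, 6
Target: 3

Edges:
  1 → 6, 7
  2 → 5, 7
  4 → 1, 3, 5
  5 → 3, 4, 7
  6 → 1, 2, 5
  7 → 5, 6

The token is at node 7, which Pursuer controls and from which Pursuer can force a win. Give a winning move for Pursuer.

A0 = {3}
A1: add {5} — 5 (Pursuer) has 5→3.
A2: add {2, 7} — 2 (Pursuer) has 2→5; 7 (Pursuer) has 7→5.
A3 = A2; e.g. 1 (Evader) can still go to 6. Fixed point.
From 7, successor 5 is in the attractor (rank 1); the other successor 6 is not.

5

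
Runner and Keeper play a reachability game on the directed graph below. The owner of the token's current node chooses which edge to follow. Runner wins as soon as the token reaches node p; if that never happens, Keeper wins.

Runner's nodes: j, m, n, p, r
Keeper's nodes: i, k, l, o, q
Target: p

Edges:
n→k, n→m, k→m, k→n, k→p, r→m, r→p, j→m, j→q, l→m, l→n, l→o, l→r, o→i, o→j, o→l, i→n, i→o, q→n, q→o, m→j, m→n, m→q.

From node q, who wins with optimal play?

A0 = {p}
A1: add {r} — r (Runner) has r→p.
A2 = A1; e.g. i (Keeper) can still go to n. Fixed point.
q never enters the attractor, so Keeper can avoid the target forever.

Keeper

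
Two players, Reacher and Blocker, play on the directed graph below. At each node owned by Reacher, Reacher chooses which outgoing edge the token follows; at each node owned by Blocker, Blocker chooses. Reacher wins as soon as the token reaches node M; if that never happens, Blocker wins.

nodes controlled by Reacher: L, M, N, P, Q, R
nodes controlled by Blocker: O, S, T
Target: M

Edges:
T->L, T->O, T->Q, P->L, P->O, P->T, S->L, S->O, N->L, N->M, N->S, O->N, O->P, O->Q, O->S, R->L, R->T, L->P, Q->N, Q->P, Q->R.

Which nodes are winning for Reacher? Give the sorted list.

A0 = {M}
A1: add {N} — N (Reacher) has N→M.
A2: add {Q} — Q (Reacher) has Q→N.
A3 = A2; e.g. L (Reacher) has no edge into A2. Fixed point.
Reacher's winning region = {M, N, Q}.

M, N, Q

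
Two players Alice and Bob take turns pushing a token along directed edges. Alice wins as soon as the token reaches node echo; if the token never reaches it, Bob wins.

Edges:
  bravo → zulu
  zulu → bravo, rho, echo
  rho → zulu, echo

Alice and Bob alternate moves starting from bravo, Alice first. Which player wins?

Track states (vertex, player-to-move).
A0 = {(echo,Alice), (echo,Bob)}
A1: add {(zulu,Alice), (rho,Alice)}.
A2: add {(bravo,Bob), (rho,Bob)}.
A3 = A2; e.g. (bravo,Alice) stays out. (bravo,Alice) never enters ⇒ Bob avoids the target.

Bob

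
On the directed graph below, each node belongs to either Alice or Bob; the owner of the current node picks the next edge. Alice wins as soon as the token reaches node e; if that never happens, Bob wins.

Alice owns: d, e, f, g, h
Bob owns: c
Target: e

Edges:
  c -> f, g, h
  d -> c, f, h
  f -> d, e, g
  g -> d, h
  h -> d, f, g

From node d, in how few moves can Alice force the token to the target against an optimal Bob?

A0 = {e}
A1: add {f} — f (Alice) has f→e.
A2: add {d, h} — d (Alice) has d→f; h (Alice) has h→f.
d enters the attractor at level 2, so Alice can force the target in 2 moves from there.

2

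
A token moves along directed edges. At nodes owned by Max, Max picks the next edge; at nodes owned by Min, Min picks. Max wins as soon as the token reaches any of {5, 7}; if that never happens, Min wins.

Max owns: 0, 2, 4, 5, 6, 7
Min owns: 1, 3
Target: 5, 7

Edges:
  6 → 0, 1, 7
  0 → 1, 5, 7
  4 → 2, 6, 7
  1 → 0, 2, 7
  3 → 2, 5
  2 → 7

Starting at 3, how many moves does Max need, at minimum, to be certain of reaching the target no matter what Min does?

2

A0 = {5, 7}
A1: add {0, 2, 4, 6} — 0 (Max) has 0→5; 2 (Max) has 2→7; 4 (Max) has 4→7; 6 (Max) has 6→7.
A2: add {1, 3} — 1 (Min): all of {0, 2, 7} already in; 3 (Min): all of {2, 5} already in.
A2 = all vertices. Fixed point.
3 enters the attractor at level 2, so Max can force the target in 2 moves from there.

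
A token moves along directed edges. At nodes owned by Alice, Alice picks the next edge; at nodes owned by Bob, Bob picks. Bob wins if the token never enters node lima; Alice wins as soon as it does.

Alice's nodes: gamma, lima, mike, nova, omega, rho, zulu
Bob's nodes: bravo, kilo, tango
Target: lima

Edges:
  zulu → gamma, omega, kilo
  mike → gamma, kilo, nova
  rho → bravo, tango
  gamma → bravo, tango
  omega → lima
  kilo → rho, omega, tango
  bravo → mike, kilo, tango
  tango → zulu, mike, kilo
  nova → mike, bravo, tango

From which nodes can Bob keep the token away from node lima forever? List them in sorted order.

bravo, gamma, kilo, mike, nova, rho, tango

A0 = {lima}
A1: add {omega} — omega (Alice) has omega→lima.
A2: add {zulu} — zulu (Alice) has zulu→omega.
A3 = A2; e.g. mike (Alice) has no edge into A2. Fixed point.
Alice's attractor = {lima, omega, zulu}; Bob avoids the target exactly from the complement.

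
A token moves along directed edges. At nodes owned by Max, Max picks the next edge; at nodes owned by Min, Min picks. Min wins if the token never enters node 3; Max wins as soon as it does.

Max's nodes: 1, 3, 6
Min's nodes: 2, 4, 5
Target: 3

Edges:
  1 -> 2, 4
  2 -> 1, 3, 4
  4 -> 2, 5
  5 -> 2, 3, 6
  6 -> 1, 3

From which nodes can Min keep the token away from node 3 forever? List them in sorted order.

1, 2, 4, 5

A0 = {3}
A1: add {6} — 6 (Max) has 6→3.
A2 = A1; e.g. 1 (Max) has no edge into A1. Fixed point.
Max's attractor = {3, 6}; Min avoids the target exactly from the complement.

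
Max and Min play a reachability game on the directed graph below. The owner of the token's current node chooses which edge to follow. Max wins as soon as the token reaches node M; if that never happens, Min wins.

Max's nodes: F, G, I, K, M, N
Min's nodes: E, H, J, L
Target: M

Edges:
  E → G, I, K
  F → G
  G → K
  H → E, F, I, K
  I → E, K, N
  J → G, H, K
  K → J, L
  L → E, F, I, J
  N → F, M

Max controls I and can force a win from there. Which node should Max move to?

A0 = {M}
A1: add {N} — N (Max) has N→M.
A2: add {I} — I (Max) has I→N.
A3 = A2; e.g. E (Min) can still go to G. Fixed point.
From I, successor N is in the attractor (rank 1); the other successors E, K are not.

N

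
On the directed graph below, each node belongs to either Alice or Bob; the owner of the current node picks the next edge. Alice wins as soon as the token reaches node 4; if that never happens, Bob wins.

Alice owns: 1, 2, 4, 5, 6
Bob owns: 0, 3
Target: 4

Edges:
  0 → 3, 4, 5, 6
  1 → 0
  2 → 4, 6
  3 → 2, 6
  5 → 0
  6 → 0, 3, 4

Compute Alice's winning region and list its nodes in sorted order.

2, 3, 4, 6

A0 = {4}
A1: add {2, 6} — 2 (Alice) has 2→4; 6 (Alice) has 6→4.
A2: add {3} — 3 (Bob): all of {2, 6} already in.
A3 = A2; e.g. 0 (Bob) can still go to 5. Fixed point.
Alice's winning region = {2, 3, 4, 6}.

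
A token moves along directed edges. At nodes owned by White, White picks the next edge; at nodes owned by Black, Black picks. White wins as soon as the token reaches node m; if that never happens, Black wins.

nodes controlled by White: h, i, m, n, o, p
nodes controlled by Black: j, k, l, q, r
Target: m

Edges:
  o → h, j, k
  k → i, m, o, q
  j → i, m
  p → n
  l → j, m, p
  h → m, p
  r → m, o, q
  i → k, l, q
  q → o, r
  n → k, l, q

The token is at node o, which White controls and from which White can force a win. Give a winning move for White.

A0 = {m}
A1: add {h} — h (White) has h→m.
A2: add {o} — o (White) has o→h.
A3 = A2; e.g. i (White) has no edge into A2. Fixed point.
From o, successor h is in the attractor (rank 1); the other successors j, k are not.

h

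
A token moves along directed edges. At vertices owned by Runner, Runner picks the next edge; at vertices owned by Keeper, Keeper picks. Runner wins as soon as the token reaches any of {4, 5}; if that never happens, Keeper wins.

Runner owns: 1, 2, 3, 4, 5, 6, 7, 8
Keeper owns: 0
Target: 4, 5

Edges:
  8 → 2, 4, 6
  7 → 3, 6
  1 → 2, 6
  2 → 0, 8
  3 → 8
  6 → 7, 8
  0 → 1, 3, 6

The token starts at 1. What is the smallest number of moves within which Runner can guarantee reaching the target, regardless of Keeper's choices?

3

A0 = {4, 5}
A1: add {8} — 8 (Runner) has 8→4.
A2: add {2, 3, 6} — 2 (Runner) has 2→8; 3 (Runner) has 3→8; 6 (Runner) has 6→8.
A3: add {1, 7} — 1 (Runner) has 1→2; 7 (Runner) has 7→3.
1 enters the attractor at level 3, so Runner can force the target in 3 moves from there.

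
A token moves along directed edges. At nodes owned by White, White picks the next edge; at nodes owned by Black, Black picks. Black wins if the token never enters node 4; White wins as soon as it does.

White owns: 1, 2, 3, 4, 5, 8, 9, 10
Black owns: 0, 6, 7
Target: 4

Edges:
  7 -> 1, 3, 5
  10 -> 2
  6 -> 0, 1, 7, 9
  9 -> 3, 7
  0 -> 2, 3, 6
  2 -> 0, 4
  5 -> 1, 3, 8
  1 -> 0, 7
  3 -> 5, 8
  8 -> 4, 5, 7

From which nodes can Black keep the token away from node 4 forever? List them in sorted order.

0, 1, 6, 7

A0 = {4}
A1: add {2, 8} — 2 (White) has 2→4; 8 (White) has 8→4.
A2: add {3, 5, 10} — 3 (White) has 3→8; 5 (White) has 5→8; 10 (White) has 10→2.
A3: add {9} — 9 (White) has 9→3.
A4 = A3; e.g. 0 (Black) can still go to 6. Fixed point.
White's attractor = {2, 3, 4, 5, 8, 9, 10}; Black avoids the target exactly from the complement.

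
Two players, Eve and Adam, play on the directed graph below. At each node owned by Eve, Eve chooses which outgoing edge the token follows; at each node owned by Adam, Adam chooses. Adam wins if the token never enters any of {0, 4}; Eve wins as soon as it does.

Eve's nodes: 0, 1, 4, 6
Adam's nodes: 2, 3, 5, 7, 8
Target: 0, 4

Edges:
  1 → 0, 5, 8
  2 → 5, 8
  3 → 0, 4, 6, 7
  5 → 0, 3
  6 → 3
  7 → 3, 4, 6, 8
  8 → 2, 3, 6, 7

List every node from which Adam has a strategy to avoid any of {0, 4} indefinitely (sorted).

2, 3, 5, 6, 7, 8

A0 = {0, 4}
A1: add {1} — 1 (Eve) has 1→0.
A2 = A1; e.g. 2 (Adam) can still go to 5. Fixed point.
Eve's attractor = {0, 1, 4}; Adam avoids the target exactly from the complement.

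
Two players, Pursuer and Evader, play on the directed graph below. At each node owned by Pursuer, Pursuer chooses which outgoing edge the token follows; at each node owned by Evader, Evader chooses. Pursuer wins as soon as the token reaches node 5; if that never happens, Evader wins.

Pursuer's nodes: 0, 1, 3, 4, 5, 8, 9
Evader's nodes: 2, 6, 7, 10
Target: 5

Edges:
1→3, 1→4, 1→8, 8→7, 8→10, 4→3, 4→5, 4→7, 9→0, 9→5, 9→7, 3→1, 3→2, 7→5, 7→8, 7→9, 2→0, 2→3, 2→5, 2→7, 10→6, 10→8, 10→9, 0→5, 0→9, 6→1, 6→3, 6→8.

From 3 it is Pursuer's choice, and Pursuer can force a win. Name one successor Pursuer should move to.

1

A0 = {5}
A1: add {0, 4, 9} — 0 (Pursuer) has 0→5; 4 (Pursuer) has 4→5; 9 (Pursuer) has 9→5.
A2: add {1} — 1 (Pursuer) has 1→4.
A3: add {3} — 3 (Pursuer) has 3→1.
A4 = A3; e.g. 2 (Evader) can still go to 7. Fixed point.
From 3, successor 1 is in the attractor (rank 2); the other successor 2 is not.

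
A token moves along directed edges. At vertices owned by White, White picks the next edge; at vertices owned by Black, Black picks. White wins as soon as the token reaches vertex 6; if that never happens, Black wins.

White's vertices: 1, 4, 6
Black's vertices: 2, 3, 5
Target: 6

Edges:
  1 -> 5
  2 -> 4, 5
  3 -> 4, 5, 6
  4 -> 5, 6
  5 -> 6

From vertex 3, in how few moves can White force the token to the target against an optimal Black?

A0 = {6}
A1: add {4, 5} — 4 (White) has 4→6; 5 (Black): all of {6} already in.
A2: add {1, 2, 3} — 1 (White) has 1→5; 2 (Black): all of {4, 5} already in; 3 (Black): all of {4, 5, 6} already in.
A2 = all vertices. Fixed point.
3 enters the attractor at level 2, so White can force the target in 2 moves from there.

2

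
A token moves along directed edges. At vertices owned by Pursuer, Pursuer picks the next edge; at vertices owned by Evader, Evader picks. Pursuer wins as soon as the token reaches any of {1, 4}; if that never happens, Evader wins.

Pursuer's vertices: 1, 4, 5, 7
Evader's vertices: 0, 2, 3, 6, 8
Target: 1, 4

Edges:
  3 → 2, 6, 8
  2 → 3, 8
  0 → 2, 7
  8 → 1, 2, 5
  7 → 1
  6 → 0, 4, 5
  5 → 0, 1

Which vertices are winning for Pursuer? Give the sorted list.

1, 4, 5, 7

A0 = {1, 4}
A1: add {5, 7} — 5 (Pursuer) has 5→1; 7 (Pursuer) has 7→1.
A2 = A1; e.g. 0 (Evader) can still go to 2. Fixed point.
Pursuer's winning region = {1, 4, 5, 7}.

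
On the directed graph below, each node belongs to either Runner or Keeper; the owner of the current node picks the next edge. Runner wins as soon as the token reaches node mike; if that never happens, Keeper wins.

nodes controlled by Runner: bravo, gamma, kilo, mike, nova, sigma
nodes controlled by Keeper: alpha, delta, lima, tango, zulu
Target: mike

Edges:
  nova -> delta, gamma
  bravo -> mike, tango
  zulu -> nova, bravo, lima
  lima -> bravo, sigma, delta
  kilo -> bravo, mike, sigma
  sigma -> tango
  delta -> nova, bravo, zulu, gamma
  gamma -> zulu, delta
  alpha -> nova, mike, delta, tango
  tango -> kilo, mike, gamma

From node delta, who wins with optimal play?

A0 = {mike}
A1: add {bravo, kilo} — bravo (Runner) has bravo→mike; kilo (Runner) has kilo→mike.
A2 = A1; e.g. nova (Runner) has no edge into A1. Fixed point.
delta never enters the attractor, so Keeper can avoid the target forever.

Keeper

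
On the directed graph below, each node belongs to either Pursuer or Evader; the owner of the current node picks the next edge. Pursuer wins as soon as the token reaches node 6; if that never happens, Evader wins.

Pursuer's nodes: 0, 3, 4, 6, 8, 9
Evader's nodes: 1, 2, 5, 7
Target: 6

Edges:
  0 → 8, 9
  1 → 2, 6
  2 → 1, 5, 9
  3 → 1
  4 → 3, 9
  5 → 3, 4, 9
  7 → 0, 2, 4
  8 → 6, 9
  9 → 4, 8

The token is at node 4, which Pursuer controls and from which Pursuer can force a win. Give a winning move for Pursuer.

9

A0 = {6}
A1: add {8} — 8 (Pursuer) has 8→6.
A2: add {0, 9} — 0 (Pursuer) has 0→8; 9 (Pursuer) has 9→8.
A3: add {4} — 4 (Pursuer) has 4→9.
A4 = A3; e.g. 1 (Evader) can still go to 2. Fixed point.
From 4, successor 9 is in the attractor (rank 2); the other successor 3 is not.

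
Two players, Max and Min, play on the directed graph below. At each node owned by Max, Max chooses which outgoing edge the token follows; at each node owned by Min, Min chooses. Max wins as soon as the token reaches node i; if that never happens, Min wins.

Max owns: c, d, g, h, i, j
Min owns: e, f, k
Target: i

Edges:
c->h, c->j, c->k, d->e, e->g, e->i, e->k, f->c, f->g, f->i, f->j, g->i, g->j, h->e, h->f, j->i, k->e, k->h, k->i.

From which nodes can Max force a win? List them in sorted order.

A0 = {i}
A1: add {g, j} — g (Max) has g→i; j (Max) has j→i.
A2: add {c} — c (Max) has c→j.
A3: add {f} — f (Min): all of {c, g, i, j} already in.
A4: add {h} — h (Max) has h→f.
A5 = A4; e.g. d (Max) has no edge into A4. Fixed point.
Max's winning region = {c, f, g, h, i, j}.

c, f, g, h, i, j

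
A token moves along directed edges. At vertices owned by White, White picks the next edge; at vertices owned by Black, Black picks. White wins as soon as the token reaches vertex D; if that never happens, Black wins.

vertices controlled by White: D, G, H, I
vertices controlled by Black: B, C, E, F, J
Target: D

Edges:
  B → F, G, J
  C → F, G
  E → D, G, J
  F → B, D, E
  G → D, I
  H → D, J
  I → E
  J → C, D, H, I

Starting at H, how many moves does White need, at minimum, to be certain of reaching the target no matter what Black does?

1

A0 = {D}
A1: add {G, H} — G (White) has G→D; H (White) has H→D.
A2 = A1; e.g. B (Black) can still go to F. Fixed point.
H enters the attractor at level 1, so White can force the target in 1 move from there.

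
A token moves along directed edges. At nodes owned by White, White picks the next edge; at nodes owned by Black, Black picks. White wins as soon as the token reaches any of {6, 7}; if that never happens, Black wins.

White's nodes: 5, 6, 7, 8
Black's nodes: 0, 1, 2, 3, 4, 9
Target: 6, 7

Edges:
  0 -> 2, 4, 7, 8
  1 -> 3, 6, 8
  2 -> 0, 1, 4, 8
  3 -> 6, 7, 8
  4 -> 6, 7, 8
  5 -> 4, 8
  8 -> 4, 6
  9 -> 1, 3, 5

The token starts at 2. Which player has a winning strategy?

A0 = {6, 7}
A1: add {8} — 8 (White) has 8→6.
A2: add {3, 4, 5} — 3 (Black): all of {6, 7, 8} already in; 4 (Black): all of {6, 7, 8} already in; 5 (White) has 5→8.
A3: add {1} — 1 (Black): all of {3, 6, 8} already in.
A4: add {9} — 9 (Black): all of {1, 3, 5} already in.
A5 = A4; e.g. 0 (Black) can still go to 2. Fixed point.
2 never enters the attractor, so Black can avoid the target forever.

Black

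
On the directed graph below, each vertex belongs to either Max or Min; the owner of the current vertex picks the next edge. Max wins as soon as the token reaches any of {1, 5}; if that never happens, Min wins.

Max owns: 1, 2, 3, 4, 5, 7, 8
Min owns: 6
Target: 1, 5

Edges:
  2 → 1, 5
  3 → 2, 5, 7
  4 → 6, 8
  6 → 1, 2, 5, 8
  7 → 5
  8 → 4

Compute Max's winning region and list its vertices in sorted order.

A0 = {1, 5}
A1: add {2, 3, 7} — 2 (Max) has 2→1; 3 (Max) has 3→5; 7 (Max) has 7→5.
A2 = A1; e.g. 4 (Max) has no edge into A1. Fixed point.
Max's winning region = {1, 2, 3, 5, 7}.

1, 2, 3, 5, 7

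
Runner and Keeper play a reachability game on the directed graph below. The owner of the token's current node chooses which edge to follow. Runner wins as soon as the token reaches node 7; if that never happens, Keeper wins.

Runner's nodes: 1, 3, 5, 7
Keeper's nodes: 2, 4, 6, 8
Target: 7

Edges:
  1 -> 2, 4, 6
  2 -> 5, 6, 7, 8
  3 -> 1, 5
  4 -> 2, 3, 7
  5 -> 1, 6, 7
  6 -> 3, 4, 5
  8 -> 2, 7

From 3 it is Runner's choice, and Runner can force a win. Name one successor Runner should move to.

5

A0 = {7}
A1: add {5} — 5 (Runner) has 5→7.
A2: add {3} — 3 (Runner) has 3→5.
A3 = A2; e.g. 1 (Runner) has no edge into A2. Fixed point.
From 3, successor 5 is in the attractor (rank 1); the other successor 1 is not.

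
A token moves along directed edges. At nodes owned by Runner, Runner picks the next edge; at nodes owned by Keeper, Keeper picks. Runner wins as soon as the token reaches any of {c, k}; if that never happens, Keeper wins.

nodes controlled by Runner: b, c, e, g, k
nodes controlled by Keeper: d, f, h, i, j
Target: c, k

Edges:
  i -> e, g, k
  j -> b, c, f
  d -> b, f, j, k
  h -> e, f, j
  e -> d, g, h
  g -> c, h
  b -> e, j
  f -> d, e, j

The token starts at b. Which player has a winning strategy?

Runner

A0 = {c, k}
A1: add {g} — g (Runner) has g→c.
A2: add {e} — e (Runner) has e→g.
A3: add {b, i} — b (Runner) has b→e; i (Keeper): all of {e, g, k} already in.
A4 = A3; e.g. d (Keeper) can still go to f. Fixed point.
b ∈ A3, so Runner can force the target.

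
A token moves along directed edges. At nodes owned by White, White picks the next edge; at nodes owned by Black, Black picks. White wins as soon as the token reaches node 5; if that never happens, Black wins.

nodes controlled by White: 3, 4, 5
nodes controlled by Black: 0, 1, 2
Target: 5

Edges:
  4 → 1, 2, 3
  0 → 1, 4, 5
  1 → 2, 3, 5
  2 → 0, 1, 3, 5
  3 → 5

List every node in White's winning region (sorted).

A0 = {5}
A1: add {3} — 3 (White) has 3→5.
A2: add {4} — 4 (White) has 4→3.
A3 = A2; e.g. 0 (Black) can still go to 1. Fixed point.
White's winning region = {3, 4, 5}.

3, 4, 5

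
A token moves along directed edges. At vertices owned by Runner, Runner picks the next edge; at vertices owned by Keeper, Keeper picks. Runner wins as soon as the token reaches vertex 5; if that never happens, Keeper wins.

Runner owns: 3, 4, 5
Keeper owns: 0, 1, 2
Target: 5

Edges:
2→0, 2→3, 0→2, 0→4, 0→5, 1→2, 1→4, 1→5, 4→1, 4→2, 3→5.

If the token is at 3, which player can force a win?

Runner

A0 = {5}
A1: add {3} — 3 (Runner) has 3→5.
A2 = A1; e.g. 0 (Keeper) can still go to 2. Fixed point.
3 ∈ A1, so Runner can force the target.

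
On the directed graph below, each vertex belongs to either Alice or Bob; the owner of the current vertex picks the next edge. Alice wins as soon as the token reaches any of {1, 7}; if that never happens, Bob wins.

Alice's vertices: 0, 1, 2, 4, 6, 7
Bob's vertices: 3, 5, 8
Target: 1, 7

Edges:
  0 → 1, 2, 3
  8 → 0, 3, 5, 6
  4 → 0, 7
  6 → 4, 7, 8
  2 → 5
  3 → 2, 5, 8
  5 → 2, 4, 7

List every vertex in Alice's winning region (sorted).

A0 = {1, 7}
A1: add {0, 4, 6} — 0 (Alice) has 0→1; 4 (Alice) has 4→7; 6 (Alice) has 6→7.
A2 = A1; e.g. 2 (Alice) has no edge into A1. Fixed point.
Alice's winning region = {0, 1, 4, 6, 7}.

0, 1, 4, 6, 7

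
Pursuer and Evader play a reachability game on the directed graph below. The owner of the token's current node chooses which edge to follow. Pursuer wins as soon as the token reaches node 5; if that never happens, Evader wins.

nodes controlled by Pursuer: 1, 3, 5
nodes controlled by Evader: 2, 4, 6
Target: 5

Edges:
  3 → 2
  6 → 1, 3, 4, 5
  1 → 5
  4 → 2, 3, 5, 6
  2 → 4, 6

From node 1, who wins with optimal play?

Pursuer

A0 = {5}
A1: add {1} — 1 (Pursuer) has 1→5.
A2 = A1; e.g. 2 (Evader) can still go to 4. Fixed point.
1 ∈ A1, so Pursuer can force the target.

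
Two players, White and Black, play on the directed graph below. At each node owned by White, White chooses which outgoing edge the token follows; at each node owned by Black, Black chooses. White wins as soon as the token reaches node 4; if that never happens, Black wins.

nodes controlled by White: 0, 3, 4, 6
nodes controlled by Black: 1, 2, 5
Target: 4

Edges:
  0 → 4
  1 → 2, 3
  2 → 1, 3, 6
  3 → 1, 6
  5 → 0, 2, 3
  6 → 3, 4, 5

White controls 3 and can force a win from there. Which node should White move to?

6

A0 = {4}
A1: add {0, 6} — 0 (White) has 0→4; 6 (White) has 6→4.
A2: add {3} — 3 (White) has 3→6.
A3 = A2; e.g. 1 (Black) can still go to 2. Fixed point.
From 3, successor 6 is in the attractor (rank 1); the other successor 1 is not.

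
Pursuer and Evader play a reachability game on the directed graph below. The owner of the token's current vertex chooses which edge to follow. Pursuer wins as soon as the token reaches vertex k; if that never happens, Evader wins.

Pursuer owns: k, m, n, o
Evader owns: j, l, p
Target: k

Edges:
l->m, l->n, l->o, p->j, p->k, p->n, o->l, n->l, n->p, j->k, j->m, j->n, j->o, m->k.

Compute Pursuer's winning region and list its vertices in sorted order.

k, m

A0 = {k}
A1: add {m} — m (Pursuer) has m→k.
A2 = A1; e.g. j (Evader) can still go to n. Fixed point.
Pursuer's winning region = {k, m}.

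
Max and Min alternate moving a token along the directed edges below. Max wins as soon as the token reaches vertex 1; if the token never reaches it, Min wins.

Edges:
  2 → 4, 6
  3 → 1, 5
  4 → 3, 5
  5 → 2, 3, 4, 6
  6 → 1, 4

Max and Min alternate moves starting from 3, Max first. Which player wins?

Max

Track states (vertex, player-to-move).
A0 = {(1,Max), (1,Min)}
A1: add {(3,Max), (6,Max)}.
(3,Max) ∈ A1 ⇒ Max forces the target.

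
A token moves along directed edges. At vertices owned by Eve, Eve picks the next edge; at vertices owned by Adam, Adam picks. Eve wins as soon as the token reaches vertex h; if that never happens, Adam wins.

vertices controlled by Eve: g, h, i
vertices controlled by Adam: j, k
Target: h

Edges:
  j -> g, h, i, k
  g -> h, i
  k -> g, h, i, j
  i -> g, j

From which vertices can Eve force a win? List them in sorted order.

A0 = {h}
A1: add {g} — g (Eve) has g→h.
A2: add {i} — i (Eve) has i→g.
A3 = A2; e.g. j (Adam) can still go to k. Fixed point.
Eve's winning region = {g, h, i}.

g, h, i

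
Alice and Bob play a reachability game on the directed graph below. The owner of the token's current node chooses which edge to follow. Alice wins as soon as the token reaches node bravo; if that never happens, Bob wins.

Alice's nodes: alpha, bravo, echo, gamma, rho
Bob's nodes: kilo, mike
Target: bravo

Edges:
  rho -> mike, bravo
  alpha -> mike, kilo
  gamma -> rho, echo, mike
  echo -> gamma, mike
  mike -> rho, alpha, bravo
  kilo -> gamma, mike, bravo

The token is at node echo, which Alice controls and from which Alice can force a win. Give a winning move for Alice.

A0 = {bravo}
A1: add {rho} — rho (Alice) has rho→bravo.
A2: add {gamma} — gamma (Alice) has gamma→rho.
A3: add {echo} — echo (Alice) has echo→gamma.
A4 = A3; e.g. alpha (Alice) has no edge into A3. Fixed point.
From echo, successor gamma is in the attractor (rank 2); the other successor mike is not.

gamma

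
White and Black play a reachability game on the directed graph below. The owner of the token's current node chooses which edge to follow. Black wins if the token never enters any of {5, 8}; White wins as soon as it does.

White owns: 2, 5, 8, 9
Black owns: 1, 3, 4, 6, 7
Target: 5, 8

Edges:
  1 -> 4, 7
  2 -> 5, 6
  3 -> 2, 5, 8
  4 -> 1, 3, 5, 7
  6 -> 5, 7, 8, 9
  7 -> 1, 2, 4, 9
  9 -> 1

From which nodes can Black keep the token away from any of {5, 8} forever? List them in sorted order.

A0 = {5, 8}
A1: add {2} — 2 (White) has 2→5.
A2: add {3} — 3 (Black): all of {2, 5, 8} already in.
A3 = A2; e.g. 1 (Black) can still go to 4. Fixed point.
White's attractor = {2, 3, 5, 8}; Black avoids the target exactly from the complement.

1, 4, 6, 7, 9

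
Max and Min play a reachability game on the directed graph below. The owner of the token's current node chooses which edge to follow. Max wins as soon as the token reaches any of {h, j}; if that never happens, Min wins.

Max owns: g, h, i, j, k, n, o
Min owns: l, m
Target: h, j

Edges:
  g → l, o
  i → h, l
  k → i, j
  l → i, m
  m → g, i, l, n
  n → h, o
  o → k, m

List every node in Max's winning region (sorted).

g, h, i, j, k, n, o

A0 = {h, j}
A1: add {i, k, n} — i (Max) has i→h; k (Max) has k→j; n (Max) has n→h.
A2: add {o} — o (Max) has o→k.
A3: add {g} — g (Max) has g→o.
A4 = A3; e.g. l (Min) can still go to m. Fixed point.
Max's winning region = {g, h, i, j, k, n, o}.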